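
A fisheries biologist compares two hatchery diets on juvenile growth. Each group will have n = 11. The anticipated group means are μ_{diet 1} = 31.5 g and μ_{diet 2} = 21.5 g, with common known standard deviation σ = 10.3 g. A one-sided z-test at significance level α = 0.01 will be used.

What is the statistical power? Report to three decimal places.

Standardized effect: d = |μ_{diet 1} − μ_{diet 2}| / σ = |31.5 − 21.5| / 10.3 = 0.9709
Noncentrality parameter: δ = d·√(n/2) = 0.9709 × √(11/2) = 2.2769
One-sided α = 0.01 → critical value z_{0.01} = 2.326.
Power = Φ(δ − 2.326) = Φ(-0.049) = 0.4803.

Power ≈ 0.480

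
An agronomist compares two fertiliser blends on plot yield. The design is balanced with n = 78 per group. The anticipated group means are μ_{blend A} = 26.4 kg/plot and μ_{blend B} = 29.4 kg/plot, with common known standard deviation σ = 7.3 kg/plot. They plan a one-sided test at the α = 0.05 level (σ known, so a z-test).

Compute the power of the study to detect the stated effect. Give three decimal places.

Power ≈ 0.822

Standardized effect: d = |μ_{blend A} − μ_{blend B}| / σ = |26.4 − 29.4| / 7.3 = 0.4110
Noncentrality parameter: λ = d·√(n/2) = 0.4110 × √(78/2) = 2.5664
Critical value for a one-sided test at α = 0.05: z_α = 1.645.
Power = P(Z > 1.645 − λ) = Φ(0.922) = 0.8216.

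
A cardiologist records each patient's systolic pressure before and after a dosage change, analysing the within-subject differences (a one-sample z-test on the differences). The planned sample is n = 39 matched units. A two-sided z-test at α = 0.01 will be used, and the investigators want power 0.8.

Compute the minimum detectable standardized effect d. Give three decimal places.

Need Φ(δ − 2.576) = 0.8, so δ = 2.576 + 0.842 = 3.417.
(The second rejection-region term Φ(−δ − z_{α/2}) is negligible and dropped.)
δ = d·√n ⇒ d = δ/√n = 3.417/√39 = 0.5472.

d ≈ 0.547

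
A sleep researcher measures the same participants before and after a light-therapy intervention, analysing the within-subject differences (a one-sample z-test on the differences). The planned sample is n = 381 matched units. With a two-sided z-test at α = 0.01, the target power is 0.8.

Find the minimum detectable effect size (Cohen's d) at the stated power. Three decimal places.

d ≈ 0.175

Required noncentrality: δ = z_{0.005} + z_{0.20} = 2.576 + 0.842 = 3.417.
(The second rejection-region term Φ(−δ − z_{α/2}) is negligible and dropped.)
δ = d·√n ⇒ d = δ/√n = 3.417/√381 = 0.1751.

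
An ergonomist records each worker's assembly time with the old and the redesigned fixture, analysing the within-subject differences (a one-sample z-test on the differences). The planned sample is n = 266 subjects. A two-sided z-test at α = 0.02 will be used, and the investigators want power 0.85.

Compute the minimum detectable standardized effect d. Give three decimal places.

Required noncentrality: δ = z_{0.01} + z_{0.15} = 2.326 + 1.036 = 3.363.
(Lower-tail contribution to power is negligible for δ > 0.)
δ = d·√n ⇒ d = δ/√n = 3.363/√266 = 0.2062.

d ≈ 0.206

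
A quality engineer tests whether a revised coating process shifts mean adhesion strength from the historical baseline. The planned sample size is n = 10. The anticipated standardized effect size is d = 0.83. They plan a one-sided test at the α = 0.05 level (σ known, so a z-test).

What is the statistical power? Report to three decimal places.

Power ≈ 0.836

Noncentrality parameter: δ = d·√n = 0.83 × √10 = 2.6247
One-sided α = 0.05 → critical value z_{0.05} = 1.645.
Power = P(Z > 1.645 − δ) = Φ(0.980) = 0.8364.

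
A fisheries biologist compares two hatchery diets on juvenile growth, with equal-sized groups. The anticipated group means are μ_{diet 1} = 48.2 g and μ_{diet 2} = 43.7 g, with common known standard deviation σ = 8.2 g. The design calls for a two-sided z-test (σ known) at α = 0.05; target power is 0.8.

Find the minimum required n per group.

n = 53 per group

Standardized effect: d = |μ_{diet 1} − μ_{diet 2}| / σ = |48.2 − 43.7| / 8.2 = 0.5488
For power 0.8 need Φ(δ − z_{0.025}) = 0.8, so δ = z_{0.025} + z_{0.20} = 1.960 + 0.842 = 2.802.
(For δ > 0 the lower-tail rejection region contributes negligibly to power, so the one-term inversion is standard.)
δ = d·√(n/2) ⇒ n = 2(δ/d)² = 2 × (2.802 / 0.5488)² = 52.12.
Rounding up, n = 53 per group.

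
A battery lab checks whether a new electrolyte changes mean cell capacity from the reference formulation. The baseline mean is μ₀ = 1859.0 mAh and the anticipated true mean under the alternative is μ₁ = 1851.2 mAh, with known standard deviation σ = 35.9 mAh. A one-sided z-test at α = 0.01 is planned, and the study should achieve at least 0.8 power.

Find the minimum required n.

n = 213

Standardized effect: d = |μ₁ − μ₀| / σ = |1851.2 − 1859.0| / 35.9 = 0.2173
For power 0.8 need Φ(δ − z_{0.01}) = 0.8, so δ = z_{0.01} + z_{0.20} = 2.326 + 0.842 = 3.168.
δ = d·√n ⇒ n = (δ/d)² = (3.168 / 0.2173)² = 212.60.
Rounding up, n = 213.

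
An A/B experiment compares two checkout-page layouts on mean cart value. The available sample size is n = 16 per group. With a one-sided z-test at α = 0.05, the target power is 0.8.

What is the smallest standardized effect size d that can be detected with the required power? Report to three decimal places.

Required noncentrality: δ = z_{0.05} + z_{0.20} = 1.645 + 0.842 = 2.486.
δ = d·√(n/2) ⇒ d = δ/√(n/2) = 2.486/√(16/2) = 0.8791.

d ≈ 0.879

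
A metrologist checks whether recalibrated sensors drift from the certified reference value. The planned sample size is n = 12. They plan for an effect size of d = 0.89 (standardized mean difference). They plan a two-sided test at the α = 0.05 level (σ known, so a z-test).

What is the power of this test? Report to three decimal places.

Noncentrality parameter: δ = d·√n = 0.89 × √12 = 3.0831
Two-sided α = 0.05 → critical value z_{0.025} = 1.960.
Power = Φ(δ − 1.960) + Φ(−δ − 1.960) = Φ(1.123) + Φ(-5.043) = 0.8693 + 0.0000 = 0.8693.

Power ≈ 0.869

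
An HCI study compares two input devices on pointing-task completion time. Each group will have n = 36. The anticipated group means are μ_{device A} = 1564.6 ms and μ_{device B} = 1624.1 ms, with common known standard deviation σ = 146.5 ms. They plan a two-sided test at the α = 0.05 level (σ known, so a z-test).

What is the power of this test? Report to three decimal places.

Standardized effect: d = |μ_{device A} − μ_{device B}| / σ = |1564.6 − 1624.1| / 146.5 = 0.4061
Noncentrality parameter: δ = d·√(n/2) = 0.4061 × √(36/2) = 1.7231
Two-sided α = 0.05 → critical value z_{0.025} = 1.960.
Power = Φ(δ − 1.960) + Φ(−δ − 1.960) = Φ(-0.237) + Φ(-3.683) = 0.4064 + 0.0001 = 0.4065.

Power ≈ 0.407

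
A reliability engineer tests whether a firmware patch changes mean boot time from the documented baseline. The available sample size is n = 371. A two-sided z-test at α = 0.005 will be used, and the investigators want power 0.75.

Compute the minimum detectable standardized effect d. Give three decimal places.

Need Φ(δ − 2.807) = 0.75, so δ = 2.807 + 0.674 = 3.482.
(The second rejection-region term Φ(−δ − z_{α/2}) is negligible and dropped.)
δ = d·√n ⇒ d = δ/√n = 3.482/√371 = 0.1808.

d ≈ 0.181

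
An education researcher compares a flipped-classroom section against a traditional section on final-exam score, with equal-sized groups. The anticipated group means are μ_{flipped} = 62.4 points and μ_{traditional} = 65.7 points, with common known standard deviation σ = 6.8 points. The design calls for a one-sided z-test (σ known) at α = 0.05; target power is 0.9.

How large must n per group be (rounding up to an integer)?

n = 73 per group

Standardized effect: d = |μ_{flipped} − μ_{traditional}| / σ = |62.4 − 65.7| / 6.8 = 0.4853
Set Φ(δ − 1.645) = 0.9; then δ − 1.645 = Φ⁻¹(0.9) = 1.282, giving δ = 2.926.
δ = d·√(n/2) ⇒ n = 2(δ/d)² = 2 × (2.926 / 0.4853)² = 72.73.
Rounding up, n = 73 per group.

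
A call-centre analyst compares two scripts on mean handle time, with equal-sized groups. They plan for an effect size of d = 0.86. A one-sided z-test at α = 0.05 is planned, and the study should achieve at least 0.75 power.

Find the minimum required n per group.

n = 15 per group

For power 0.75 need Φ(δ − z_{0.05}) = 0.75, so δ = z_{0.05} + z_{0.25} = 1.645 + 0.674 = 2.319.
δ = d·√(n/2) ⇒ n = 2(δ/d)² = 2 × (2.319 / 0.86)² = 14.55.
Round up to the next whole unit.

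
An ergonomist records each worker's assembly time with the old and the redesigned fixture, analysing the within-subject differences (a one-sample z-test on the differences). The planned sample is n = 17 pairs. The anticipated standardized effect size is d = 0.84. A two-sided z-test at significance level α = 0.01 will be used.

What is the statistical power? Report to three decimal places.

Noncentrality parameter: δ = d·√n = 0.84 × √17 = 3.4634
Critical value for a two-sided test at α = 0.01: z_{α/2} = 2.576.
Power = Φ(δ − 2.576) + Φ(−δ − 2.576) = Φ(0.888) + Φ(-6.039) = 0.8126 + 0.0000 = 0.8126.

Power ≈ 0.813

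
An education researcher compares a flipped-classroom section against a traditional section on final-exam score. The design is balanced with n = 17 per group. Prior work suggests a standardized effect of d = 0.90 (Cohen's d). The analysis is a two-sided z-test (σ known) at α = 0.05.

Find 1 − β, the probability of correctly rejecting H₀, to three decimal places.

Noncentrality parameter: δ = d·√(n/2) = 0.90 × √(17/2) = 2.6239
Critical value for a two-sided test at α = 0.05: z_{α/2} = 1.960.
Power = Φ(δ − 1.960) + Φ(−δ − 1.960) = Φ(0.664) + Φ(-4.584) = 0.7466 + 0.0000 = 0.7466.

Power ≈ 0.747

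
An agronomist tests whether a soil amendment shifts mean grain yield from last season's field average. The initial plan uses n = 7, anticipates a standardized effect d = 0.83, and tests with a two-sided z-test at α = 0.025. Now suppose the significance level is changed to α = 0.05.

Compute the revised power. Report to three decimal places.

δ = d·√n = 0.83 × √7 = 2.1960 (unchanged). New critical value: z_{0.025} = 1.960.
Revised power = Φ(δ − 1.960) + Φ(−δ − 1.960) = Φ(0.236) + Φ(-4.156) = 0.5933 + 0.0000 = 0.5933.

Power ≈ 0.593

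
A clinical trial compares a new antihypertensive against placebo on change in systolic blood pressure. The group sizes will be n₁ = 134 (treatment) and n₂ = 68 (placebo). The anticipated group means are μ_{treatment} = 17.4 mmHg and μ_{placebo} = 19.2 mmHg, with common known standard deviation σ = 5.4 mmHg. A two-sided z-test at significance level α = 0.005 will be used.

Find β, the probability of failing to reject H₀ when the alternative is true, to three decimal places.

β ≈ 0.715

Standardized effect: d = |μ_{treatment} − μ_{placebo}| / σ = |17.4 − 19.2| / 5.4 = 0.3333
Noncentrality parameter: δ = d / √(1/n₁ + 1/n₂) = 0.3333 / √(1/134 + 1/68) = 2.2388
Critical value for a two-sided test at α = 0.005: z_{α/2} = 2.807.
Power = Φ(δ − 2.807) + Φ(−δ − 2.807) = Φ(-0.568) + Φ(-5.046) = 0.2849 + 0.0000 = 0.2849.
Type II error: β = 1 − power = 1 − 0.2849 = 0.7151.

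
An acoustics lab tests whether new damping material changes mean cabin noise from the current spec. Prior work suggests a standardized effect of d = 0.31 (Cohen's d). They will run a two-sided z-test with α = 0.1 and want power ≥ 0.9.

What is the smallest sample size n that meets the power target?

n = 90

Set Φ(δ − 1.645) = 0.9; then δ − 1.645 = Φ⁻¹(0.9) = 1.282, giving δ = 2.926.
(For δ > 0 the lower-tail rejection region contributes negligibly to power, so the one-term inversion is standard.)
δ = d·√n ⇒ n = (δ/d)² = (2.926 / 0.31)² = 89.11.
Round up to the next whole unit.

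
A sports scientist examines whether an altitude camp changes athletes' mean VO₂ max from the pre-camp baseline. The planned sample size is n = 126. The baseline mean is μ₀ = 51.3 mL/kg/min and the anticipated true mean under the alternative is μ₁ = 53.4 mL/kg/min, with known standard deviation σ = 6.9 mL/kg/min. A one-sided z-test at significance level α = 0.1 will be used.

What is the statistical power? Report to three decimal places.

Standardized effect: d = |μ₁ − μ₀| / σ = |53.4 − 51.3| / 6.9 = 0.3043
Noncentrality parameter: δ = d·√n = 0.3043 × √126 = 3.4163
One-sided α = 0.1 → critical value z_{0.1} = 1.282.
Power = P(Z > 1.282 − δ) = Φ(2.135) = 0.9836.

Power ≈ 0.984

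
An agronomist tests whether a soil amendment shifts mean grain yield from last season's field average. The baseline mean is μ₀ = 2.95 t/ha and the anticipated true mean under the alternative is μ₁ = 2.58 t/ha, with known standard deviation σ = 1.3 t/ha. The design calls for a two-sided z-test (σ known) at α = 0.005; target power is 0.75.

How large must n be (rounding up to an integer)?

n = 150

Standardized effect: d = |μ₁ − μ₀| / σ = |2.58 − 2.95| / 1.3 = 0.2846
Set Φ(δ − 2.807) = 0.75; then δ − 2.807 = Φ⁻¹(0.75) = 0.674, giving δ = 3.482.
(For δ > 0 the lower-tail rejection region contributes negligibly to power, so the one-term inversion is standard.)
δ = d·√n ⇒ n = (δ/d)² = (3.482 / 0.2846)² = 149.63.
Round up to the next whole unit.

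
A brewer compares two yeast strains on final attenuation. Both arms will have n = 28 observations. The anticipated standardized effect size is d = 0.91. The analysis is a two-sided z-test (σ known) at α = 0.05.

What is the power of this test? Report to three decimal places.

Power ≈ 0.926

Noncentrality parameter: δ = d·√(n/2) = 0.91 × √(28/2) = 3.4049
Two-sided α = 0.05 → critical value z_{0.025} = 1.960.
Power = Φ(δ − 1.960) + Φ(−δ − 1.960) = Φ(1.445) + Φ(-5.365) = 0.9258 + 0.0000 = 0.9258.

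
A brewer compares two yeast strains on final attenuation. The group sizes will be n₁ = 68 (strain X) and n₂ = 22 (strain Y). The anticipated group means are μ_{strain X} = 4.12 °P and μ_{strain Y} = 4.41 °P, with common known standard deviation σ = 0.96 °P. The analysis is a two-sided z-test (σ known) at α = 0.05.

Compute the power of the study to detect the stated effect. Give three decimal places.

Standardized effect: d = |μ_{strain X} − μ_{strain Y}| / σ = |4.12 − 4.41| / 0.96 = 0.3021
Noncentrality parameter: δ = d / √(1/n₁ + 1/n₂) = 0.3021 / √(1/68 + 1/22) = 1.2316
Two-sided α = 0.05 → critical value z_{0.025} = 1.960.
Power = Φ(δ − 1.960) + Φ(−δ − 1.960) = Φ(-0.728) + Φ(-3.192) = 0.2332 + 0.0007 = 0.2339.

Power ≈ 0.234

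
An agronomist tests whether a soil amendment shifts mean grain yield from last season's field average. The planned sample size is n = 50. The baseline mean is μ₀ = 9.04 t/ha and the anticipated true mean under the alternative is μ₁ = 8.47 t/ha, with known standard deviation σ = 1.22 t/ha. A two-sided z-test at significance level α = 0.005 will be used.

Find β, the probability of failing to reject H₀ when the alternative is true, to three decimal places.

β ≈ 0.310

Standardized effect: d = |μ₁ − μ₀| / σ = |8.47 − 9.04| / 1.22 = 0.4672
Noncentrality parameter: δ = d·√n = 0.4672 × √50 = 3.3037
Two-sided α = 0.005 → critical value z_{0.0025} = 2.807.
Power = Φ(δ − 2.807) + Φ(−δ − 2.807) = Φ(0.497) + Φ(-6.111) = 0.6903 + 0.0000 = 0.6903.
Type II error: β = 1 − power = 1 − 0.6903 = 0.3097.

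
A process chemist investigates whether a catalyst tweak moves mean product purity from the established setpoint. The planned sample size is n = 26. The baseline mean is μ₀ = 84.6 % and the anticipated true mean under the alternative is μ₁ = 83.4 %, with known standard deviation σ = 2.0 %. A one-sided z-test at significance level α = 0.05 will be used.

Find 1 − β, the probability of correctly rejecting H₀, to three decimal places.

Power ≈ 0.921

Standardized effect: d = |μ₁ − μ₀| / σ = |83.4 − 84.6| / 2.0 = 0.6000
Noncentrality parameter: δ = d·√n = 0.6000 × √26 = 3.0594
Critical value for a one-sided test at α = 0.05: z_α = 1.645.
Power = Φ(δ − 1.645) = Φ(1.415) = 0.9214.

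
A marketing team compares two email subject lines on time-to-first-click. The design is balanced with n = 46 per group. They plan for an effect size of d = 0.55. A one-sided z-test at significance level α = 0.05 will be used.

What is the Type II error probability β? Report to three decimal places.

Noncentrality parameter: δ = d·√(n/2) = 0.55 × √(46/2) = 2.6377
One-sided α = 0.05 → critical value z_{0.05} = 1.645.
Power = P(Z > 1.645 − δ) = Φ(0.993) = 0.8396.
Type II error: β = 1 − power = 1 − 0.8396 = 0.1604.

β ≈ 0.160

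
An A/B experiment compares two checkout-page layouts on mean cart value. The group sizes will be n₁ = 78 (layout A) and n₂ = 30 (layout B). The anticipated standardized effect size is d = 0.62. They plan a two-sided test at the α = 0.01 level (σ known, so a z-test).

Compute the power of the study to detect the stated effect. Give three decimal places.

Noncentrality parameter: δ = d / √(1/n₁ + 1/n₂) = 0.62 / √(1/78 + 1/30) = 2.8859
Critical value for a two-sided test at α = 0.01: z_{α/2} = 2.576.
Power = Φ(δ − 2.576) + Φ(−δ − 2.576) = Φ(0.310) + Φ(-5.462) = 0.6218 + 0.0000 = 0.6218.

Power ≈ 0.622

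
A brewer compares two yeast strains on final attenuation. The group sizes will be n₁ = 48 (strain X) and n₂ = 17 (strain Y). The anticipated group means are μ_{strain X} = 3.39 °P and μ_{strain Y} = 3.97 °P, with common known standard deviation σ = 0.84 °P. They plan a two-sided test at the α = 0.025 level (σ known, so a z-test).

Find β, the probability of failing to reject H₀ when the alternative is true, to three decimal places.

β ≈ 0.419

Standardized effect: d = |μ_{strain X} − μ_{strain Y}| / σ = |3.39 − 3.97| / 0.84 = 0.6905
Noncentrality parameter: δ = d / √(1/n₁ + 1/n₂) = 0.6905 / √(1/48 + 1/17) = 2.4465
Two-sided α = 0.025 → critical value z_{0.0125} = 2.241.
Power = Φ(δ − 2.241) + Φ(−δ − 2.241) = Φ(0.205) + Φ(-4.688) = 0.5812 + 0.0000 = 0.5812.
Type II error: β = 1 − power = 1 − 0.5812 = 0.4188.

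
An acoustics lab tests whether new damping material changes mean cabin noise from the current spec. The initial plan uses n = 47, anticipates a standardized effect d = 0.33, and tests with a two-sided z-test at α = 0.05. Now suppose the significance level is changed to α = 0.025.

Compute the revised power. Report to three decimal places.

δ = d·√n = 0.33 × √47 = 2.2624 (unchanged). New critical value: z_{0.0125} = 2.241.
Revised power = Φ(δ − 2.241) + Φ(−δ − 2.241) = Φ(0.021) + Φ(-4.504) = 0.5084 + 0.0000 = 0.5084.

Power ≈ 0.508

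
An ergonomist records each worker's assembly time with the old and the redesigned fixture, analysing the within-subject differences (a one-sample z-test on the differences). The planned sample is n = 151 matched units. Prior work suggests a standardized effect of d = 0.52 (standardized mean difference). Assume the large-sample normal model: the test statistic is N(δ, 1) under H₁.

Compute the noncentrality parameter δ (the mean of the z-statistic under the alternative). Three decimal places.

The noncentrality parameter scales effect size by the design's sample-size factor: δ = d·√n = 0.52 × √151 = 6.3899

δ ≈ 6.390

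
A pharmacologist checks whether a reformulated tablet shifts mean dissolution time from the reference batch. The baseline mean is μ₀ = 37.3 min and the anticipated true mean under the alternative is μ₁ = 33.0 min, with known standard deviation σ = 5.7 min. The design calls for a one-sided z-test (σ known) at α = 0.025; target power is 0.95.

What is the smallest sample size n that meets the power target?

n = 23

Standardized effect: d = |μ₁ − μ₀| / σ = |33.0 − 37.3| / 5.7 = 0.7544
For power 0.95 need Φ(δ − z_{0.025}) = 0.95, so δ = z_{0.025} + z_{0.05} = 1.960 + 1.645 = 3.605.
δ = d·√n ⇒ n = (δ/d)² = (3.605 / 0.7544)² = 22.83.
Round up to the next whole unit.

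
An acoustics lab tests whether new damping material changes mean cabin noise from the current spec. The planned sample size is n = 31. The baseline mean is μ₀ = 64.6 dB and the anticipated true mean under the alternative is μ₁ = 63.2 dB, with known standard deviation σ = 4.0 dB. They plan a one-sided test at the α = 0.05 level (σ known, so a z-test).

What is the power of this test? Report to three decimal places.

Standardized effect: d = |μ₁ − μ₀| / σ = |63.2 − 64.6| / 4.0 = 0.3500
Noncentrality parameter: δ = d·√n = 0.3500 × √31 = 1.9487
Critical value for a one-sided test at α = 0.05: z_α = 1.645.
Power = P(Z > 1.645 − δ) = Φ(0.304) = 0.6194.

Power ≈ 0.619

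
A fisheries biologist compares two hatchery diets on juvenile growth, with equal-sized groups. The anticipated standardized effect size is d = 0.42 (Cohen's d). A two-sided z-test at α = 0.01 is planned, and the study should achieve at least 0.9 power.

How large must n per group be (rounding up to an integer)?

n = 169 per group

For power 0.9 need Φ(δ − z_{0.005}) = 0.9, so δ = z_{0.005} + z_{0.10} = 2.576 + 1.282 = 3.857.
(For δ > 0 the lower-tail rejection region contributes negligibly to power, so the one-term inversion is standard.)
δ = d·√(n/2) ⇒ n = 2(δ/d)² = 2 × (3.857 / 0.42)² = 168.70.
Round up to the next whole unit.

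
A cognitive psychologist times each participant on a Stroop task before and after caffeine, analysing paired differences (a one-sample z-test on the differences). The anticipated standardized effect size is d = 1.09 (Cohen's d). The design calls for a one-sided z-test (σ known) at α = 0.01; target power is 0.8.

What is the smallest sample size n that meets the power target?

Set Φ(δ − 2.326) = 0.8; then δ − 2.326 = Φ⁻¹(0.8) = 0.842, giving δ = 3.168.
δ = d·√n ⇒ n = (δ/d)² = (3.168 / 1.09)² = 8.45.
Round up to the next whole unit.

n = 9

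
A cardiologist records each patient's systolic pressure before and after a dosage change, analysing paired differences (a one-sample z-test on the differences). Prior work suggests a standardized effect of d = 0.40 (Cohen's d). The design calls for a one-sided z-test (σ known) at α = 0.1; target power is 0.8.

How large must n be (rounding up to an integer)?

Set Φ(δ − 1.282) = 0.8; then δ − 1.282 = Φ⁻¹(0.8) = 0.842, giving δ = 2.123.
δ = d·√n ⇒ n = (δ/d)² = (2.123 / 0.40)² = 28.17.
Round up to the next whole unit.

n = 29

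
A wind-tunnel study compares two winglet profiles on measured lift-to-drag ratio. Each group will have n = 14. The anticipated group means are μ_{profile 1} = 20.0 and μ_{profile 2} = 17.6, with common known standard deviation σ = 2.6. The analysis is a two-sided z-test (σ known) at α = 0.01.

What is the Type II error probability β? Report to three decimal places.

β ≈ 0.553

Standardized effect: d = |μ_{profile 1} − μ_{profile 2}| / σ = |20.0 − 17.6| / 2.6 = 0.9231
Noncentrality parameter: δ = d·√(n/2) = 0.9231 × √(14/2) = 2.4422
Two-sided α = 0.01 → critical value z_{0.005} = 2.576.
Power = Φ(δ − 2.576) + Φ(−δ − 2.576) = Φ(-0.134) + Φ(-5.018) = 0.4469 + 0.0000 = 0.4469.
Type II error: β = 1 − power = 1 − 0.4469 = 0.5531.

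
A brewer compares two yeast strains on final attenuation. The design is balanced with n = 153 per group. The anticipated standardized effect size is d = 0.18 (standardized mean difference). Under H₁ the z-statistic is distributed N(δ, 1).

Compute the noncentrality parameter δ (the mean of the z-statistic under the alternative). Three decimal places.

The noncentrality parameter scales effect size by the design's sample-size factor: δ = d·√(n/2) = 0.18 × √(153/2) = 1.5744

δ ≈ 1.574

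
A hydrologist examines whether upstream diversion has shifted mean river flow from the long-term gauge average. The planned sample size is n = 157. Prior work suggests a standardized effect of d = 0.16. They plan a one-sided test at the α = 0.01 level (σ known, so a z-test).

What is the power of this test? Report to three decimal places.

Noncentrality parameter: δ = d·√n = 0.16 × √157 = 2.0048
Critical value for a one-sided test at α = 0.01: z_α = 2.326.
Power = Φ(δ − 2.326) = Φ(-0.322) = 0.3739.

Power ≈ 0.374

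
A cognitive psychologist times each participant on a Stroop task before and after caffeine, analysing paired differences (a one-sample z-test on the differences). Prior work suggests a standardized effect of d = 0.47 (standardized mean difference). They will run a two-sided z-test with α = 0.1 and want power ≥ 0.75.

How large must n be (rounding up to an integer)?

n = 25

For power 0.75 need Φ(δ − z_{0.05}) = 0.75, so δ = z_{0.05} + z_{0.25} = 1.645 + 0.674 = 2.319.
(The Φ(−δ − z_{α/2}) term is vanishingly small for δ > 0 and is dropped in the standard sample-size formula.)
δ = d·√n ⇒ n = (δ/d)² = (2.319 / 0.47)² = 24.35.
Rounding up, n = 25.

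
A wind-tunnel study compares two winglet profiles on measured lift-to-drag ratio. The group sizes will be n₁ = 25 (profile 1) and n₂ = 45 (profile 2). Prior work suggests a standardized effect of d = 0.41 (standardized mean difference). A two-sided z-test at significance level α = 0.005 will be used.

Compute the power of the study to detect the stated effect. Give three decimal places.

Noncentrality parameter: δ = d / √(1/n₁ + 1/n₂) = 0.41 / √(1/25 + 1/45) = 1.6437
Critical value for a two-sided test at α = 0.005: z_{α/2} = 2.807.
Power = Φ(δ − 2.807) + Φ(−δ − 2.807) = Φ(-1.163) + Φ(-4.451) = 0.1223 + 0.0000 = 0.1223.

Power ≈ 0.122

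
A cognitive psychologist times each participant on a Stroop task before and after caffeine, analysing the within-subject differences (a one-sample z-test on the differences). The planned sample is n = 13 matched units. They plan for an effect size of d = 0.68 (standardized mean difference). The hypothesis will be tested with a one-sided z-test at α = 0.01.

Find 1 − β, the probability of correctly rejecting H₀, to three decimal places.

Power ≈ 0.550

Noncentrality parameter: δ = d·√n = 0.68 × √13 = 2.4518
Critical value for a one-sided test at α = 0.01: z_α = 2.326.
Power = Φ(δ − 2.326) = Φ(0.125) = 0.5499.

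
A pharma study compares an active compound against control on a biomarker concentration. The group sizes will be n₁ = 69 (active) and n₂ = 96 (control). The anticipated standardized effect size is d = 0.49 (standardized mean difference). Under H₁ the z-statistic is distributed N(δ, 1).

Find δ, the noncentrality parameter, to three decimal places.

δ ≈ 3.105

The noncentrality parameter scales effect size by the design's sample-size factor: δ = d / √(1/n₁ + 1/n₂) = 0.49 / √(1/69 + 1/96) = 3.1047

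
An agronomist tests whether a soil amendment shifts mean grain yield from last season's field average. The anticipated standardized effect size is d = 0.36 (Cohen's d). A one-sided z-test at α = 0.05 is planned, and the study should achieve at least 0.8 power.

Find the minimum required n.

n = 48

Set Φ(δ − 1.645) = 0.8; then δ − 1.645 = Φ⁻¹(0.8) = 0.842, giving δ = 2.486.
δ = d·√n ⇒ n = (δ/d)² = (2.486 / 0.36)² = 47.70.
Rounding up, n = 48.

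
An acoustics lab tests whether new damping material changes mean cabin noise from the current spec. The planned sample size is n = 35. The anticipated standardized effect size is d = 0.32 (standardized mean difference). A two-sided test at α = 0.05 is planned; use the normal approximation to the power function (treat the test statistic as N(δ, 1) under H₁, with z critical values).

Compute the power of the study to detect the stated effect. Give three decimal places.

Noncentrality parameter: δ = d·√n = 0.32 × √35 = 1.8931
Critical value for a two-sided test at α = 0.05: z_{α/2} = 1.960.
Power = Φ(δ − 1.960) + Φ(−δ − 1.960) = Φ(-0.067) + Φ(-3.853) = 0.4734 + 0.0001 = 0.4734.

Power ≈ 0.473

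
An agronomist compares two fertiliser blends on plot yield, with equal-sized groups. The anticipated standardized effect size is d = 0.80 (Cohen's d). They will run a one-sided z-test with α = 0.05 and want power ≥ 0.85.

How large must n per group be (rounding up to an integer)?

n = 23 per group

For power 0.85 need Φ(δ − z_{0.05}) = 0.85, so δ = z_{0.05} + z_{0.15} = 1.645 + 1.036 = 2.681.
δ = d·√(n/2) ⇒ n = 2(δ/d)² = 2 × (2.681 / 0.80)² = 22.47.
Rounding up, n = 23 per group.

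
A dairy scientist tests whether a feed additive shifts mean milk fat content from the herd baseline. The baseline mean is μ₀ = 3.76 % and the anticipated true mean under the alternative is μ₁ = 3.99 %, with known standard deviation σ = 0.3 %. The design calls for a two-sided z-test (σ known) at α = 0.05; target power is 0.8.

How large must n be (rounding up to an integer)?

Standardized effect: d = |μ₁ − μ₀| / σ = |3.99 − 3.76| / 0.3 = 0.7667
For power 0.8 need Φ(δ − z_{0.025}) = 0.8, so δ = z_{0.025} + z_{0.20} = 1.960 + 0.842 = 2.802.
(For δ > 0 the lower-tail rejection region contributes negligibly to power, so the one-term inversion is standard.)
δ = d·√n ⇒ n = (δ/d)² = (2.802 / 0.7667)² = 13.35.
Rounding up, n = 14.

n = 14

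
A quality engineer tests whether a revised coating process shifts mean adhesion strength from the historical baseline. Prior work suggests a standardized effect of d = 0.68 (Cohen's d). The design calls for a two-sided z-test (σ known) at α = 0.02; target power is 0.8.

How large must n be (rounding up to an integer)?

For power 0.8 need Φ(δ − z_{0.01}) = 0.8, so δ = z_{0.01} + z_{0.20} = 2.326 + 0.842 = 3.168.
(Ignoring the negligible lower-tail rejection probability gives the usual closed-form inversion.)
δ = d·√n ⇒ n = (δ/d)² = (3.168 / 0.68)² = 21.70.
Round up to the next whole unit.

n = 22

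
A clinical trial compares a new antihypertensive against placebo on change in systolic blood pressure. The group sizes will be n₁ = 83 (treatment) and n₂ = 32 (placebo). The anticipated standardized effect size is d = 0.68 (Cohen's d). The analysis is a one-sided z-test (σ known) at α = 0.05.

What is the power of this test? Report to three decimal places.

Noncentrality parameter: δ = d / √(1/n₁ + 1/n₂) = 0.68 / √(1/83 + 1/32) = 3.2679
One-sided α = 0.05 → critical value z_{0.05} = 1.645.
Power = P(Z > 1.645 − δ) = Φ(1.623) = 0.9477.

Power ≈ 0.948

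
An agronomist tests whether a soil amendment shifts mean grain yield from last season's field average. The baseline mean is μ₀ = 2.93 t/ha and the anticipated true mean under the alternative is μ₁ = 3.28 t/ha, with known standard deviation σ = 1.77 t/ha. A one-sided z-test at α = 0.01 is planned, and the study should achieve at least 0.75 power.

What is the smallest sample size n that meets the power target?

Standardized effect: d = |μ₁ − μ₀| / σ = |3.28 − 2.93| / 1.77 = 0.1977
Set Φ(δ − 2.326) = 0.75; then δ − 2.326 = Φ⁻¹(0.75) = 0.674, giving δ = 3.001.
δ = d·√n ⇒ n = (δ/d)² = (3.001 / 0.1977)² = 230.30.
Round up to the next whole unit.

n = 231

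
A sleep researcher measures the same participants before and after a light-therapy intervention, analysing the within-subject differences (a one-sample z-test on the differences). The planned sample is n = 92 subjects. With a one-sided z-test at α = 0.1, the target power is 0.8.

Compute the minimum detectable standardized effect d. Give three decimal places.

d ≈ 0.221

Required noncentrality: δ = z_{0.1} + z_{0.20} = 1.282 + 0.842 = 2.123.
δ = d·√n ⇒ d = δ/√n = 2.123/√92 = 0.2214.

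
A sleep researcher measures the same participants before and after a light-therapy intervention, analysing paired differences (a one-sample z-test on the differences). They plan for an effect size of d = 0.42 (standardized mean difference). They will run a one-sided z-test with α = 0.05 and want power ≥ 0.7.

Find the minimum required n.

n = 27

Set Φ(δ − 1.645) = 0.7; then δ − 1.645 = Φ⁻¹(0.7) = 0.524, giving δ = 2.169.
δ = d·√n ⇒ n = (δ/d)² = (2.169 / 0.42)² = 26.68.
Round up to the next whole unit.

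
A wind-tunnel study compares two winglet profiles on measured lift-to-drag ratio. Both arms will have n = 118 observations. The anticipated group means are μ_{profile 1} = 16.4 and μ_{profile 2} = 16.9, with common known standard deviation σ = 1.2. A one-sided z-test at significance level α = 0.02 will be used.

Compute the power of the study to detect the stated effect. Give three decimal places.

Power ≈ 0.874

Standardized effect: d = |μ_{profile 1} − μ_{profile 2}| / σ = |16.4 − 16.9| / 1.2 = 0.4167
Noncentrality parameter: δ = d·√(n/2) = 0.4167 × √(118/2) = 3.2005
Critical value for a one-sided test at α = 0.02: z_α = 2.054.
Power = P(Z > 2.054 − δ) = Φ(1.147) = 0.8743.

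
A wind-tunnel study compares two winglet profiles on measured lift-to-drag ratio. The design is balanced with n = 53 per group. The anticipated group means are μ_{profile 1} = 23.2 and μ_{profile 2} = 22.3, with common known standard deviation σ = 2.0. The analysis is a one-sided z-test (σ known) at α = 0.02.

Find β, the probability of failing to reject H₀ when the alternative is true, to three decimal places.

Standardized effect: d = |μ_{profile 1} − μ_{profile 2}| / σ = |23.2 − 22.3| / 2.0 = 0.4500
Noncentrality parameter: δ = d·√(n/2) = 0.4500 × √(53/2) = 2.3165
One-sided α = 0.02 → critical value z_{0.02} = 2.054.
Power = P(Z > 2.054 − δ) = Φ(0.263) = 0.6036.
Type II error: β = 1 − power = 1 − 0.6036 = 0.3964.

β ≈ 0.396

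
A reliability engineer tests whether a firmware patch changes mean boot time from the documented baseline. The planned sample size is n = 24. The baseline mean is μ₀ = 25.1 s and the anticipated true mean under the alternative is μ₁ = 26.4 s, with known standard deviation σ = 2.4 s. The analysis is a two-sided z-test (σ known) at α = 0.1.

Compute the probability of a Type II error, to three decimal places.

Standardized effect: d = |μ₁ − μ₀| / σ = |26.4 − 25.1| / 2.4 = 0.5417
Noncentrality parameter: δ = d·√n = 0.5417 × √24 = 2.6536
Two-sided α = 0.1 → critical value z_{0.05} = 1.645.
Power = Φ(δ − 1.645) + Φ(−δ − 1.645) = Φ(1.009) + Φ(-4.298) = 0.8435 + 0.0000 = 0.8435.
Type II error: β = 1 − power = 1 − 0.8435 = 0.1565.

β ≈ 0.157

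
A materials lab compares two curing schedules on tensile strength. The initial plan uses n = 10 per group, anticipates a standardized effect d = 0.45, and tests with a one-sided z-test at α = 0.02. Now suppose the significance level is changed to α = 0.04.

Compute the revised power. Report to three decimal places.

Power ≈ 0.228

δ = d·√(n/2) = 0.45 × √(10/2) = 1.0062 (unchanged). New critical value: z_{0.04} = 1.751.
Revised power = Φ(δ − 1.751) = Φ(-0.744) = 0.2283.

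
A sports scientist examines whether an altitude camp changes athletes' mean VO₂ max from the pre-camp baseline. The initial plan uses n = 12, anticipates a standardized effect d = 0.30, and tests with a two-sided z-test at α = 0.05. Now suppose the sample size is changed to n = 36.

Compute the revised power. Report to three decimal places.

Power ≈ 0.437

With n = 36: δ = d·√n = 0.30 × √36 = 1.8000. Critical value z_{0.025} = 1.960.
Revised power = Φ(δ − 1.960) + Φ(−δ − 1.960) = Φ(-0.160) + Φ(-3.760) = 0.4365 + 0.0001 = 0.4365.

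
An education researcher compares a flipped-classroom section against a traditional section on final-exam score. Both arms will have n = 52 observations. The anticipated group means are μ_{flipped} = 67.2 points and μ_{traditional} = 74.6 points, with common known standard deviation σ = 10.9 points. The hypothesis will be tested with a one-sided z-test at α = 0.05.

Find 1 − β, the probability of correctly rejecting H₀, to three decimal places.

Power ≈ 0.965

Standardized effect: d = |μ_{flipped} − μ_{traditional}| / σ = |67.2 − 74.6| / 10.9 = 0.6789
Noncentrality parameter: δ = d·√(n/2) = 0.6789 × √(52/2) = 3.4617
Critical value for a one-sided test at α = 0.05: z_α = 1.645.
Power = P(Z > 1.645 − δ) = Φ(1.817) = 0.9654.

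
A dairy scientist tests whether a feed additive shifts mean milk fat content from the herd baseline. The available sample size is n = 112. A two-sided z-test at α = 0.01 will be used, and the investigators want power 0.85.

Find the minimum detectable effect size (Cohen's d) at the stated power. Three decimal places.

Need Φ(δ − 2.576) = 0.85, so δ = 2.576 + 1.036 = 3.612.
(Lower-tail contribution to power is negligible for δ > 0.)
δ = d·√n ⇒ d = δ/√n = 3.612/√112 = 0.3413.

d ≈ 0.341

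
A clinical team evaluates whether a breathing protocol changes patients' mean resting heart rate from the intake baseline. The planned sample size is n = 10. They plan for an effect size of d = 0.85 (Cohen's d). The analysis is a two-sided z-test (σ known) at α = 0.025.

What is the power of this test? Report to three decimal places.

Power ≈ 0.672

Noncentrality parameter: δ = d·√n = 0.85 × √10 = 2.6879
Critical value for a two-sided test at α = 0.025: z_{α/2} = 2.241.
Power = Φ(δ − 2.241) + Φ(−δ − 2.241) = Φ(0.447) + Φ(-4.929) = 0.6724 + 0.0000 = 0.6724.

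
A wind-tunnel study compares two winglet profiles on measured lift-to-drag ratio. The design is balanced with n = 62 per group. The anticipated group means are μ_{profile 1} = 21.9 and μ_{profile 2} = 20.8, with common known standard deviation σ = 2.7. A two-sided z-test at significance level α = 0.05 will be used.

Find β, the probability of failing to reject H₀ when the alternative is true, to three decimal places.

β ≈ 0.379

Standardized effect: d = |μ_{profile 1} − μ_{profile 2}| / σ = |21.9 − 20.8| / 2.7 = 0.4074
Noncentrality parameter: δ = d·√(n/2) = 0.4074 × √(62/2) = 2.2683
Critical value for a two-sided test at α = 0.05: z_{α/2} = 1.960.
Power = Φ(δ − 1.960) + Φ(−δ − 1.960) = Φ(0.308) + Φ(-4.228) = 0.6211 + 0.0000 = 0.6211.
Type II error: β = 1 − power = 1 − 0.6211 = 0.3789.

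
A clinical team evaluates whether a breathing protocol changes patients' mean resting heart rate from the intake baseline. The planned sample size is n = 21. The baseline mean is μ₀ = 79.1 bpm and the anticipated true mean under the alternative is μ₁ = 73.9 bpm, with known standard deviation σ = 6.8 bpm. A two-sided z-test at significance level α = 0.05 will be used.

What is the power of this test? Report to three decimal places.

Standardized effect: d = |μ₁ − μ₀| / σ = |73.9 − 79.1| / 6.8 = 0.7647
Noncentrality parameter: δ = d·√n = 0.7647 × √21 = 3.5043
Critical value for a two-sided test at α = 0.05: z_{α/2} = 1.960.
Power = Φ(δ − 1.960) + Φ(−δ − 1.960) = Φ(1.544) + Φ(-5.464) = 0.9387 + 0.0000 = 0.9387.

Power ≈ 0.939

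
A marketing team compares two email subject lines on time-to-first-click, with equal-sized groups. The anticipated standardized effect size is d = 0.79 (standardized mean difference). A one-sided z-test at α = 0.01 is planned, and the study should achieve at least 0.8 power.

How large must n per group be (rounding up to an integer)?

n = 33 per group

For power 0.8 need Φ(δ − z_{0.01}) = 0.8, so δ = z_{0.01} + z_{0.20} = 2.326 + 0.842 = 3.168.
δ = d·√(n/2) ⇒ n = 2(δ/d)² = 2 × (3.168 / 0.79)² = 32.16.
Rounding up, n = 33 per group.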